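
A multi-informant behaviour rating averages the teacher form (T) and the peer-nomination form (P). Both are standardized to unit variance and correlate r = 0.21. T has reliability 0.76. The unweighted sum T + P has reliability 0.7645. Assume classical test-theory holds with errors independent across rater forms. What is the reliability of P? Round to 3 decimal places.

0.670

Var(T+P) = 2 + 2·0.21 = 2.420.
True-score variance = ρ_T + ρ_P + 2·0.21, so 0.7645 = (0.76 + ρ_P + 0.42) / 2.420.
ρ_P = 0.7645·2.420 − 0.76 − 0.42 = 0.670.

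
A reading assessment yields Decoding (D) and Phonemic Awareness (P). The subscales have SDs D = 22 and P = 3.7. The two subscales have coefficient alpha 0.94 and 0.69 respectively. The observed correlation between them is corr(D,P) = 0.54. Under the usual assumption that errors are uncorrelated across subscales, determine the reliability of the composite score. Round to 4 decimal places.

Var(D+P) = 22² + 3.7² + 2·[22·3.7·0.54] = 497.69 + 87.912 = 585.602.
Under uncorrelated errors the observed covariances equal the true-score covariances, so only the own-variance terms attenuate.
True-score variance = [22²·0.94 + 3.7²·0.69] + 87.912 = 464.406 + 87.912 = 552.318.
Reliability = 552.318 / 585.602 = 0.9432.

0.9432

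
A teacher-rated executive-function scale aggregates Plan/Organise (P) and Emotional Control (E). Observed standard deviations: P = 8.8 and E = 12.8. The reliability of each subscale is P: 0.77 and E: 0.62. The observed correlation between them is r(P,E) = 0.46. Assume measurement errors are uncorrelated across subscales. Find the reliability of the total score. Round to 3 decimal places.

0.768

Var(P+E) = 8.8² + 12.8² + 2·[8.8·12.8·0.46] = 241.28 + 103.629 = 344.909.
Under uncorrelated errors the observed covariances equal the true-score covariances, so only the own-variance terms attenuate.
True-score variance = [8.8²·0.77 + 12.8²·0.62] + 103.629 = 161.21 + 103.629 = 264.838.
Reliability = 264.838 / 344.909 = 0.768.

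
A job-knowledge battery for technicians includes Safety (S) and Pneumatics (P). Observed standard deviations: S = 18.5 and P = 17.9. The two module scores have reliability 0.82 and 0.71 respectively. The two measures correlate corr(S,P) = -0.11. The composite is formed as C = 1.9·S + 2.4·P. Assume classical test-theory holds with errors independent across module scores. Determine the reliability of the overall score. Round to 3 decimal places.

Var(C) = 1.9²·18.5² + 2.4²·17.9² + 2·[4.56·18.5·17.9·(-0.11)] = 3081.08 − 332.21 = 2748.87.
Under uncorrelated errors the observed covariances equal the true-score covariances, so only the own-variance terms attenuate.
True-score variance = [1.9²·18.5²·0.82 + 2.4²·17.9²·0.71] − 332.21 = 2323.48 − 332.21 = 1991.27.
Reliability = 1991.27 / 2748.87 = 0.724.

0.724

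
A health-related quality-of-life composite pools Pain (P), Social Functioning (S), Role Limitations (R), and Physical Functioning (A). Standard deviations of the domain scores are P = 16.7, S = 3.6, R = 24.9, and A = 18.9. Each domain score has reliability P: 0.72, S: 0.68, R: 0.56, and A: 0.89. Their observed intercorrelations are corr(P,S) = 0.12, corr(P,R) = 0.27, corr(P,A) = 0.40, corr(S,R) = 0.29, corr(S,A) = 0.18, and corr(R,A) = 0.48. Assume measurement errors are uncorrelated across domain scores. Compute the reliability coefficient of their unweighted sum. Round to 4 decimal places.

0.8277

Var(P+S+R+A) = 16.7² + 3.6² + 24.9² + 18.9² + 2·[16.7·3.6·0.12 + 16.7·24.9·0.27 + 16.7·18.9·0.40 + 3.6·24.9·0.29 + 3.6·18.9·0.18 + 24.9·18.9·0.48] = 1269.07 + 1019.75 = 2288.82.
Under uncorrelated errors the observed covariances equal the true-score covariances, so only the own-variance terms attenuate.
True-score variance = [16.7²·0.72 + 3.6²·0.68 + 24.9²·0.56 + 18.9²·0.89] + 1019.75 = 874.736 + 1019.75 = 1894.49.
Reliability = 1894.49 / 2288.82 = 0.8277.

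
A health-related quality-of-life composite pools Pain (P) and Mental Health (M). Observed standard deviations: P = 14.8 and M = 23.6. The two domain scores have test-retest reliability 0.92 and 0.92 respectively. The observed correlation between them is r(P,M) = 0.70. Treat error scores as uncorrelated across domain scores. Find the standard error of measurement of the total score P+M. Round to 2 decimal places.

Var(total) = 776 + 488.992 = 1264.99.
True-score variance = 713.92 + 488.992 = 1202.91, so reliability = 0.9509.
Error variance = 1264.99 − 1202.91 = 62.08; SEM = √62.08 = 7.88.

7.88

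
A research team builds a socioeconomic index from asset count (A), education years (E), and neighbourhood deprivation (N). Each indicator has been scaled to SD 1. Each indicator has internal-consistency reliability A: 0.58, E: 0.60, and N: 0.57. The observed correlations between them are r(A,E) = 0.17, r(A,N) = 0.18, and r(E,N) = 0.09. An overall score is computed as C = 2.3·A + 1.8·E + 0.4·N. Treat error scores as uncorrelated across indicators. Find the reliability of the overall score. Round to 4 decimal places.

Var(C) = 2.3² + 1.8² + 0.4² + 2·[4.14·0.17 + 0.92·0.18 + 0.72·0.09] = 8.69 + 1.8684 = 10.5584.
Under uncorrelated errors the observed covariances equal the true-score covariances, so only the own-variance terms attenuate.
True-score variance = [2.3²·0.58 + 1.8²·0.60 + 0.4²·0.57] + 1.8684 = 5.1034 + 1.8684 = 6.9718.
Reliability = 6.9718 / 10.5584 = 0.6603.

0.6603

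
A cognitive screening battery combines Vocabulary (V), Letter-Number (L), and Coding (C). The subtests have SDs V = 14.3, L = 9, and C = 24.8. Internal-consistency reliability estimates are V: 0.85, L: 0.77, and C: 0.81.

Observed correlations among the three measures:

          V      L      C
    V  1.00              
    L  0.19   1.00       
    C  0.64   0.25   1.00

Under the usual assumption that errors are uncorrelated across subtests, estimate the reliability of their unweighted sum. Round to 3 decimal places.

0.890

Var(V+L+C) = 14.3² + 9² + 24.8² + 2·[14.3·9·0.19 + 14.3·24.8·0.64 + 9·24.8·0.25] = 900.53 + 614.445 = 1514.98.
Under uncorrelated errors the observed covariances equal the true-score covariances, so only the own-variance terms attenuate.
True-score variance = [14.3²·0.85 + 9²·0.77 + 24.8²·0.81] + 614.445 = 734.369 + 614.445 = 1348.81.
Reliability = 1348.81 / 1514.98 = 0.890.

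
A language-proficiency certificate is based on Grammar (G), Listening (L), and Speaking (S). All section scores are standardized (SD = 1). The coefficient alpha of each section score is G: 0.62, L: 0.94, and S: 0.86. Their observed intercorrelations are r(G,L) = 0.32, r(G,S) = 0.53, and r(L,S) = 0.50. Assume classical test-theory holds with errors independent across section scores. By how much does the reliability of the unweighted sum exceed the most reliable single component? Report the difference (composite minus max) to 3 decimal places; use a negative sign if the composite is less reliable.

Var(sum) = 3 + 2.7 = 5.7; true-score variance = 2.42 + 2.7 = 5.12; composite reliability = 0.8982.
Max component reliability = 0.9400.
Difference = 0.8982 − 0.9400 = -0.042.

-0.042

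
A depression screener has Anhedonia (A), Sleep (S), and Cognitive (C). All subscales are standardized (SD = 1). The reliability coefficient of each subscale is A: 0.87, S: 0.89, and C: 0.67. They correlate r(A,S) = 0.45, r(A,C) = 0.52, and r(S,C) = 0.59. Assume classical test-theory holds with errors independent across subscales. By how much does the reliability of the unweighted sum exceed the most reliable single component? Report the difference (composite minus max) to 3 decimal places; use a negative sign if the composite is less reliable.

0.017

Var(sum) = 3 + 3.12 = 6.12; true-score variance = 2.43 + 3.12 = 5.55; composite reliability = 0.9069.
Max component reliability = 0.8900.
Difference = 0.9069 − 0.8900 = 0.017.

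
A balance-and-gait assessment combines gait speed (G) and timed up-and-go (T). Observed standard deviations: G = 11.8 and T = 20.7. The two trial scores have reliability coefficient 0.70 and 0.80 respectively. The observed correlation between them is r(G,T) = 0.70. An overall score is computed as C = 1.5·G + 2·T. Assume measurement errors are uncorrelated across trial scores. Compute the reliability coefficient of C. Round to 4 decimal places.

Var(C) = 1.5²·11.8² + 2²·20.7² + 2·[3·11.8·20.7·0.70] = 2027.25 + 1025.89 = 3053.14.
With uncorrelated errors the cross-covariances are all true-score covariance, so they carry over unchanged; only the diagonal terms shrink to ρᵢσᵢ².
True-score variance = [1.5²·11.8²·0.70 + 2²·20.7²·0.80] + 1025.89 = 1590.47 + 1025.89 = 2616.36.
Reliability = 2616.36 / 3053.14 = 0.8569.

0.8569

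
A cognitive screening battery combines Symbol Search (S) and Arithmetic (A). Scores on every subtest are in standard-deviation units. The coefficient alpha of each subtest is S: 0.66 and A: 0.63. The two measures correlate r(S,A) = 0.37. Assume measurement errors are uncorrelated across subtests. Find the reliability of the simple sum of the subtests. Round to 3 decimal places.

Var(S+A) = 2 + 2·[0.37] = 2 + 0.74 = 2.74.
Because errors are independent across components, Cov(Tᵢ,Tⱼ) = Cov(Xᵢ,Xⱼ); the off-diagonal part of the true-score variance is the same as above.
True-score variance = [0.66 + 0.63] + 0.74 = 1.29 + 0.74 = 2.03.
Reliability = 2.03 / 2.74 = 0.741.

0.741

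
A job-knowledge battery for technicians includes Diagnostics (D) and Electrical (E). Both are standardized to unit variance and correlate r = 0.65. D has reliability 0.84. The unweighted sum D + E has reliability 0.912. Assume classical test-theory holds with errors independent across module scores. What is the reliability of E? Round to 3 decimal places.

Var(D+E) = 2 + 2·0.65 = 3.300.
True-score variance = ρ_D + ρ_E + 2·0.65, so 0.912 = (0.84 + ρ_E + 1.30) / 3.300.
ρ_E = 0.912·3.300 − 0.84 − 1.30 = 0.870.

0.870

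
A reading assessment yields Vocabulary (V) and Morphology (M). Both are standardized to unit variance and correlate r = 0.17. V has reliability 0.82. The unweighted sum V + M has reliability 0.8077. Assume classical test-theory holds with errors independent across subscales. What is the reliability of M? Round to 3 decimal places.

0.730

Var(V+M) = 2 + 2·0.17 = 2.340.
True-score variance = ρ_V + ρ_M + 2·0.17, so 0.8077 = (0.82 + ρ_M + 0.34) / 2.340.
ρ_M = 0.8077·2.340 − 0.82 − 0.34 = 0.730.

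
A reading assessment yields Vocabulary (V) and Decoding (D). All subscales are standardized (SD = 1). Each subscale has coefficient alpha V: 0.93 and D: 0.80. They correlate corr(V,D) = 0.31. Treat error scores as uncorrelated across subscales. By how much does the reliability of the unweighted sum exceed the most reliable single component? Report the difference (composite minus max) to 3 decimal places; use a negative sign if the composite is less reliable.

Var(sum) = 2 + 0.62 = 2.62; true-score variance = 1.73 + 0.62 = 2.35; composite reliability = 0.8969.
Max component reliability = 0.9300.
Difference = 0.8969 − 0.9300 = -0.033.

-0.033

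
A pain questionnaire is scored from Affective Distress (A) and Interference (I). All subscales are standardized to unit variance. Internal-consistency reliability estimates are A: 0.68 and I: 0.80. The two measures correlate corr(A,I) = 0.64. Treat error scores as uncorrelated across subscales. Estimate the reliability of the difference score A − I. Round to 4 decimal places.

Var(A−I) = 1 + 1 − 2·0.64 = 2 − 1.28 = 0.72.
With uncorrelated errors the cross-covariances are all true-score covariance, so they carry over unchanged; only the diagonal terms shrink to ρᵢσᵢ².
True-score variance = [0.68 + 0.80] − 1.28 = 1.48 − 1.28 = 0.2.
Reliability = 0.2 / 0.72 = 0.2778.

0.2778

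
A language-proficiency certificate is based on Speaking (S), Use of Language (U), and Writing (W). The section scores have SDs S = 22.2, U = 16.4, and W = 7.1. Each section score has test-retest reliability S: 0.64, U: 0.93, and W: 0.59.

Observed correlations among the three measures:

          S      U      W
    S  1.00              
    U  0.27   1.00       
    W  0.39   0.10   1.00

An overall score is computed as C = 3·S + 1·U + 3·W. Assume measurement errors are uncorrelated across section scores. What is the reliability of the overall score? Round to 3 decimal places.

Var(C) = 3²·22.2² + 16.4² + 3²·7.1² + 2·[3·22.2·16.4·0.27 + 9·22.2·7.1·0.39 + 3·16.4·7.1·0.10] = 5158.21 + 1766.17 = 6924.38.
With uncorrelated errors the cross-covariances are all true-score covariance, so they carry over unchanged; only the diagonal terms shrink to ρᵢσᵢ².
True-score variance = [3²·22.2²·0.64 + 16.4²·0.93 + 3²·7.1²·0.59] + 1766.17 = 3356.57 + 1766.17 = 5122.73.
Reliability = 5122.73 / 6924.38 = 0.740.

0.740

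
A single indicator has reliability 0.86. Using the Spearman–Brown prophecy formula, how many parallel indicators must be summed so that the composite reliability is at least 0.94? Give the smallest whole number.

k ≥ ρ*(1−ρ₁)/(ρ₁(1−ρ*)) = 0.94·0.14 / (0.86·0.06) = 2.550.
Smallest integer k = 3.

3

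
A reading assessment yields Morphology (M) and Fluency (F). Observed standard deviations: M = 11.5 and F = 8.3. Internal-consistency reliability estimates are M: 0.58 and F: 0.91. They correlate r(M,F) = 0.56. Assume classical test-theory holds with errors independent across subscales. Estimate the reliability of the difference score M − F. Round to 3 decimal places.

0.345

Var(M−F) = 11.5² + 8.3² − 2·11.5·8.3·0.56 = 201.14 − 106.904 = 94.236.
Because errors are independent across components, Cov(Tᵢ,Tⱼ) = Cov(Xᵢ,Xⱼ); the off-diagonal part of the true-score variance is the same as above.
True-score variance = [11.5²·0.58 + 8.3²·0.91] − 106.904 = 139.395 − 106.904 = 32.4909.
Reliability = 32.4909 / 94.236 = 0.345.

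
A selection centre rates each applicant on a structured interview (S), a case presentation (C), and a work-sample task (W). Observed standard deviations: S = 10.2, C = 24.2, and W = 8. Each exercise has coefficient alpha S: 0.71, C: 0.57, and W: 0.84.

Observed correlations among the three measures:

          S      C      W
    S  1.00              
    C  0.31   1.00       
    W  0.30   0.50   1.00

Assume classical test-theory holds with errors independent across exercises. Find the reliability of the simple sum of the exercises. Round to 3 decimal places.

0.746

Var(S+C+W) = 10.2² + 24.2² + 8² + 2·[10.2·24.2·0.31 + 10.2·8·0.30 + 24.2·8·0.50] = 753.68 + 395.601 = 1149.28.
Under uncorrelated errors the observed covariances equal the true-score covariances, so only the own-variance terms attenuate.
True-score variance = [10.2²·0.71 + 24.2²·0.57 + 8²·0.84] + 395.601 = 461.443 + 395.601 = 857.044.
Reliability = 857.044 / 1149.28 = 0.746.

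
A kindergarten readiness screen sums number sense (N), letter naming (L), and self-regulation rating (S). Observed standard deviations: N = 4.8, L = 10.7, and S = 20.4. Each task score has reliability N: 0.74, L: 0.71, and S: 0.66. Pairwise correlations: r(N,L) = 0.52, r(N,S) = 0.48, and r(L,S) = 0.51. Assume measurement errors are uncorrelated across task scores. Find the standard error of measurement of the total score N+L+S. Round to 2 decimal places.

13.44

Var(total) = 553.69 + 370.063 = 923.753.
True-score variance = 373.003 + 370.063 = 743.066, so reliability = 0.8044.
Error variance = 923.753 − 743.066 = 180.687; SEM = √180.687 = 13.44.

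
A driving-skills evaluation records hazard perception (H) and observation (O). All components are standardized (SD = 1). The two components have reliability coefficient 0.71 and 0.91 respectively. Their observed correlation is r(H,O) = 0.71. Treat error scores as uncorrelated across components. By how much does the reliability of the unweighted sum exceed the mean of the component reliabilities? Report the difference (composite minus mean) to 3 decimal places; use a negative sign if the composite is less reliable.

0.079

Var(sum) = 2 + 1.42 = 3.42; true-score variance = 1.62 + 1.42 = 3.04; composite reliability = 0.8889.
Mean component reliability = 0.8100.
Difference = 0.8889 − 0.8100 = 0.079.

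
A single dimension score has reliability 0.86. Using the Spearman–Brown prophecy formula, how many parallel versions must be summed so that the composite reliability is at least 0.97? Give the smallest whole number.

6

k ≥ ρ*(1−ρ₁)/(ρ₁(1−ρ*)) = 0.97·0.14 / (0.86·0.03) = 5.264.
Smallest integer k = 6.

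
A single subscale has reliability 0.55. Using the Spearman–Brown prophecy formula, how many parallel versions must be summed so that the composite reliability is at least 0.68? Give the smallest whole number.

2

k ≥ ρ*(1−ρ₁)/(ρ₁(1−ρ*)) = 0.68·0.45 / (0.55·0.32) = 1.739.
Smallest integer k = 2.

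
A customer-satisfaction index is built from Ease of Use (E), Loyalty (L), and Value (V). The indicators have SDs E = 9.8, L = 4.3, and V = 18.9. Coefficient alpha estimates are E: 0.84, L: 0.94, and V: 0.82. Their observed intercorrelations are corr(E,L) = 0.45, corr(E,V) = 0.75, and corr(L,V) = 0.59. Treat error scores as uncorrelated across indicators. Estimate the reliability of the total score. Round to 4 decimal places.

Var(E+L+V) = 9.8² + 4.3² + 18.9² + 2·[9.8·4.3·0.45 + 9.8·18.9·0.75 + 4.3·18.9·0.59] = 471.74 + 411.655 = 883.395.
Under uncorrelated errors the observed covariances equal the true-score covariances, so only the own-variance terms attenuate.
True-score variance = [9.8²·0.84 + 4.3²·0.94 + 18.9²·0.82] + 411.655 = 390.966 + 411.655 = 802.621.
Reliability = 802.621 / 883.395 = 0.9086.

0.9086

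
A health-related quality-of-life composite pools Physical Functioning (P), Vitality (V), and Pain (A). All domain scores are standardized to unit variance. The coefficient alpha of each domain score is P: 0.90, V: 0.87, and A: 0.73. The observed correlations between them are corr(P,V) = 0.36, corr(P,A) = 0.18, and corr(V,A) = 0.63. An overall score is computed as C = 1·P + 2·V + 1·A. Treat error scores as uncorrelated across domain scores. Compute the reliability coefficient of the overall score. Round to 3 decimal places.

0.914

Var(C) = 1 + 2² + 1 + 2·[2·0.36 + 0.18 + 2·0.63] = 6 + 4.32 = 10.32.
Because errors are independent across components, Cov(Tᵢ,Tⱼ) = Cov(Xᵢ,Xⱼ); the off-diagonal part of the true-score variance is the same as above.
True-score variance = [0.90 + 2²·0.87 + 0.73] + 4.32 = 5.11 + 4.32 = 9.43.
Reliability = 9.43 / 10.32 = 0.914.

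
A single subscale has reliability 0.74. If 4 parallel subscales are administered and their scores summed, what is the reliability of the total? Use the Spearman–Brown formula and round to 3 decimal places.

ρ_k = kρ / (1 + (k−1)ρ) = 4·0.74 / (1 + 3·0.74) = 2.960 / 3.220 = 0.919.

0.919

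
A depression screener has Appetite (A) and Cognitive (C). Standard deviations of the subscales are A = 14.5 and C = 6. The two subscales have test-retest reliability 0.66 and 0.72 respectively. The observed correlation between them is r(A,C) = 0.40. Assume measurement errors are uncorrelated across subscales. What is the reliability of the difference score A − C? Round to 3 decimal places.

Var(A−C) = 14.5² + 6² − 2·14.5·6·0.40 = 246.25 − 69.6 = 176.65.
With uncorrelated errors the cross-covariances are all true-score covariance, so they carry over unchanged; only the diagonal terms shrink to ρᵢσᵢ².
True-score variance = [14.5²·0.66 + 6²·0.72] − 69.6 = 164.685 − 69.6 = 95.085.
Reliability = 95.085 / 176.65 = 0.538.

0.538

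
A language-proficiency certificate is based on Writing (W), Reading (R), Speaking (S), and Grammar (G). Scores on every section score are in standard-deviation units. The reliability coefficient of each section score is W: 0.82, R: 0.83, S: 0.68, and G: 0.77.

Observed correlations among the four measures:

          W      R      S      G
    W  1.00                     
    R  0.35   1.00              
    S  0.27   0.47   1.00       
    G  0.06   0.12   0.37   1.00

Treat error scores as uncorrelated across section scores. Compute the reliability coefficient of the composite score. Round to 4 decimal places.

Var(W+R+S+G) = 4 + 2·[0.35 + 0.27 + 0.06 + 0.47 + 0.12 + 0.37] = 4 + 3.28 = 7.28.
With uncorrelated errors the cross-covariances are all true-score covariance, so they carry over unchanged; only the diagonal terms shrink to ρᵢσᵢ².
True-score variance = [0.82 + 0.83 + 0.68 + 0.77] + 3.28 = 3.1 + 3.28 = 6.38.
Reliability = 6.38 / 7.28 = 0.8764.

0.8764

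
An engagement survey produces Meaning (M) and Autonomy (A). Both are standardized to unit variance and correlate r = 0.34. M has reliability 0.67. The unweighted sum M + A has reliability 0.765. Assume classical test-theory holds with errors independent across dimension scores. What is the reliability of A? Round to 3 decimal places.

0.700

Var(M+A) = 2 + 2·0.34 = 2.680.
True-score variance = ρ_M + ρ_A + 2·0.34, so 0.765 = (0.67 + ρ_A + 0.68) / 2.680.
ρ_A = 0.765·2.680 − 0.67 − 0.68 = 0.700.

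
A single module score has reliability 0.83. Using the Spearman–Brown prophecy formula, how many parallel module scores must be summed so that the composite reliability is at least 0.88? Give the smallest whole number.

k ≥ ρ*(1−ρ₁)/(ρ₁(1−ρ*)) = 0.88·0.17 / (0.83·0.12) = 1.502.
Smallest integer k = 2.

2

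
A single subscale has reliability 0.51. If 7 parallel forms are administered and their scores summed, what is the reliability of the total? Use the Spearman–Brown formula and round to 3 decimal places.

ρ_k = kρ / (1 + (k−1)ρ) = 7·0.51 / (1 + 6·0.51) = 3.570 / 4.060 = 0.879.

0.879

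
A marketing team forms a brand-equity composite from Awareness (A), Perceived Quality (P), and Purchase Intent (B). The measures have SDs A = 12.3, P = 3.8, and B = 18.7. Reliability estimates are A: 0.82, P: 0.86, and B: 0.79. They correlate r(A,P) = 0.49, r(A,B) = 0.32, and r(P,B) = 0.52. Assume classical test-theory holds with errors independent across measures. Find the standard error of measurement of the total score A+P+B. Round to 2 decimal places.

10.13

Var(total) = 515.42 + 266.914 = 782.334.
True-score variance = 412.731 + 266.914 = 679.645, so reliability = 0.8687.
Error variance = 782.334 − 679.645 = 102.689; SEM = √102.689 = 10.13.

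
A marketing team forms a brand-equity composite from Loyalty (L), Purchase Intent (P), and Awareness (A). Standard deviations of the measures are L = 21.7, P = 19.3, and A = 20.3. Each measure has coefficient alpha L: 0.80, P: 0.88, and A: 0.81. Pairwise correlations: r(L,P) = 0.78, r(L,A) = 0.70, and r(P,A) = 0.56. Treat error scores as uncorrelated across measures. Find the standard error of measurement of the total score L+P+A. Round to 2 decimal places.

Var(total) = 1255.47 + 1708.86 = 2964.33.
True-score variance = 1038.3 + 1708.86 = 2747.16, so reliability = 0.9267.
Error variance = 2964.33 − 2747.16 = 217.174; SEM = √217.174 = 14.74.

14.74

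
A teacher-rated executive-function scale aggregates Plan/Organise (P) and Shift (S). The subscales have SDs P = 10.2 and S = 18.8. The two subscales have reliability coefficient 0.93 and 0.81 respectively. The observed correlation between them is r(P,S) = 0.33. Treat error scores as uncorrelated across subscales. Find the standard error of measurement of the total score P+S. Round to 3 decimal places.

Var(total) = 457.48 + 126.562 = 584.042.
True-score variance = 383.044 + 126.562 = 509.605, so reliability = 0.8725.
Error variance = 584.042 − 509.605 = 74.4364; SEM = √74.4364 = 8.628.

8.628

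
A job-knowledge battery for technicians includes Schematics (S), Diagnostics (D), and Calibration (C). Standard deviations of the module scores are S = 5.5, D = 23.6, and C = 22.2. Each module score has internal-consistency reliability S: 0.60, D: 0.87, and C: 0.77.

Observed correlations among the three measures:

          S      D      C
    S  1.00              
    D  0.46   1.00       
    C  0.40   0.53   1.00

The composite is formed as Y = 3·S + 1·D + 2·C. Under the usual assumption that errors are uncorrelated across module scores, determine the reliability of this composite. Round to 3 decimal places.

Var(Y) = 3²·5.5² + 23.6² + 2²·22.2² + 2·[3·5.5·23.6·0.46 + 6·5.5·22.2·0.40 + 2·23.6·22.2·0.53] = 2800.57 + 2055.04 = 4855.61.
With uncorrelated errors the cross-covariances are all true-score covariance, so they carry over unchanged; only the diagonal terms shrink to ρᵢσᵢ².
True-score variance = [3²·5.5²·0.60 + 23.6²·0.87 + 2²·22.2²·0.77] + 2055.04 = 2165.85 + 2055.04 = 4220.89.
Reliability = 4220.89 / 4855.61 = 0.869.

0.869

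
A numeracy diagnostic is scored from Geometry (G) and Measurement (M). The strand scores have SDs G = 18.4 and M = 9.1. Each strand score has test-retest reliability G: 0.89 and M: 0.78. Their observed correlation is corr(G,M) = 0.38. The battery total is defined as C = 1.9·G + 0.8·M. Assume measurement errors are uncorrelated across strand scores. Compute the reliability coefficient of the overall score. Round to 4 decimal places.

0.9005

Var(C) = 1.9²·18.4² + 0.8²·9.1² + 2·[1.52·18.4·9.1·0.38] = 1275.2 + 193.427 = 1468.63.
Because errors are independent across components, Cov(Tᵢ,Tⱼ) = Cov(Xᵢ,Xⱼ); the off-diagonal part of the true-score variance is the same as above.
True-score variance = [1.9²·18.4²·0.89 + 0.8²·9.1²·0.78] + 193.427 = 1129.1 + 193.427 = 1322.52.
Reliability = 1322.52 / 1468.63 = 0.9005.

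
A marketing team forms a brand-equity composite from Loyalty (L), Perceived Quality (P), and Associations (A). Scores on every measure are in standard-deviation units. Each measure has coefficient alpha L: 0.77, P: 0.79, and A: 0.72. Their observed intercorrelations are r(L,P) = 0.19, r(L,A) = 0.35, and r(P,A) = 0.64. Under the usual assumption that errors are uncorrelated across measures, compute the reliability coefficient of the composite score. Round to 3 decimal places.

Var(L+P+A) = 3 + 2·[0.19 + 0.35 + 0.64] = 3 + 2.36 = 5.36.
With uncorrelated errors the cross-covariances are all true-score covariance, so they carry over unchanged; only the diagonal terms shrink to ρᵢσᵢ².
True-score variance = [0.77 + 0.79 + 0.72] + 2.36 = 2.28 + 2.36 = 4.64.
Reliability = 4.64 / 5.36 = 0.866.

0.866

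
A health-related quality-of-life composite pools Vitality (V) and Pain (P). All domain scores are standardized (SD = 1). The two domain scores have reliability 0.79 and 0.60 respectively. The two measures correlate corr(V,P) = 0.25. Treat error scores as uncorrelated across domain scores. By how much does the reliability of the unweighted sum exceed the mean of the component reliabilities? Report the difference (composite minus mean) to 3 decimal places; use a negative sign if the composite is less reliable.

0.061

Var(sum) = 2 + 0.5 = 2.5; true-score variance = 1.39 + 0.5 = 1.89; composite reliability = 0.7560.
Mean component reliability = 0.6950.
Difference = 0.7560 − 0.6950 = 0.061.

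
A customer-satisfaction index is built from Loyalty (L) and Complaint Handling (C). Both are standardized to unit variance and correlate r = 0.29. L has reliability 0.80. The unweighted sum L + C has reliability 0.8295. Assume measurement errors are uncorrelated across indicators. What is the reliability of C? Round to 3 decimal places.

0.760

Var(L+C) = 2 + 2·0.29 = 2.580.
True-score variance = ρ_L + ρ_C + 2·0.29, so 0.8295 = (0.80 + ρ_C + 0.58) / 2.580.
ρ_C = 0.8295·2.580 − 0.80 − 0.58 = 0.760.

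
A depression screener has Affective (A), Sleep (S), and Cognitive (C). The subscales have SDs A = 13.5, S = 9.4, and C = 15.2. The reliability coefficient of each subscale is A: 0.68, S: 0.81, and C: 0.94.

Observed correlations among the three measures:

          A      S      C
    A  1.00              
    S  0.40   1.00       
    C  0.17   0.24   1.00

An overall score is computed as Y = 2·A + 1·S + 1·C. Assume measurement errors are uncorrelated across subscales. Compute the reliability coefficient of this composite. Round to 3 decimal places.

Var(Y) = 2²·13.5² + 9.4² + 15.2² + 2·[2·13.5·9.4·0.40 + 2·13.5·15.2·0.17 + 9.4·15.2·0.24] = 1048.4 + 411.158 = 1459.56.
Because errors are independent across components, Cov(Tᵢ,Tⱼ) = Cov(Xᵢ,Xⱼ); the off-diagonal part of the true-score variance is the same as above.
True-score variance = [2²·13.5²·0.68 + 9.4²·0.81 + 15.2²·0.94] + 411.158 = 784.469 + 411.158 = 1195.63.
Reliability = 1195.63 / 1459.56 = 0.819.

0.819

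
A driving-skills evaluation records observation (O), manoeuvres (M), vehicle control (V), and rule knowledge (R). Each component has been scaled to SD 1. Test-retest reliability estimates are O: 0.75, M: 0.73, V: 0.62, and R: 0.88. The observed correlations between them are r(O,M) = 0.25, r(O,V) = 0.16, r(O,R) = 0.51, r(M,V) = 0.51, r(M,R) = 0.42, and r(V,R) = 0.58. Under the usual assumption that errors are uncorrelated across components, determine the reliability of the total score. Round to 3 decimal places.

Var(O+M+V+R) = 4 + 2·[0.25 + 0.16 + 0.51 + 0.51 + 0.42 + 0.58] = 4 + 4.86 = 8.86.
Under uncorrelated errors the observed covariances equal the true-score covariances, so only the own-variance terms attenuate.
True-score variance = [0.75 + 0.73 + 0.62 + 0.88] + 4.86 = 2.98 + 4.86 = 7.84.
Reliability = 7.84 / 8.86 = 0.885.

0.885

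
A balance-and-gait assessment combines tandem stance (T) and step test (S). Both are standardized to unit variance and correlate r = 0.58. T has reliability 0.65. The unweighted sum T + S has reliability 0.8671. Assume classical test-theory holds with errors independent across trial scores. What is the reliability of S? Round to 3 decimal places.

0.930

Var(T+S) = 2 + 2·0.58 = 3.160.
True-score variance = ρ_T + ρ_S + 2·0.58, so 0.8671 = (0.65 + ρ_S + 1.16) / 3.160.
ρ_S = 0.8671·3.160 − 0.65 − 1.16 = 0.930.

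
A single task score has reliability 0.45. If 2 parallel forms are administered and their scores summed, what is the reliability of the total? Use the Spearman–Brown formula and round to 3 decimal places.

0.621

ρ_k = kρ / (1 + (k−1)ρ) = 2·0.45 / (1 + 1·0.45) = 0.900 / 1.450 = 0.621.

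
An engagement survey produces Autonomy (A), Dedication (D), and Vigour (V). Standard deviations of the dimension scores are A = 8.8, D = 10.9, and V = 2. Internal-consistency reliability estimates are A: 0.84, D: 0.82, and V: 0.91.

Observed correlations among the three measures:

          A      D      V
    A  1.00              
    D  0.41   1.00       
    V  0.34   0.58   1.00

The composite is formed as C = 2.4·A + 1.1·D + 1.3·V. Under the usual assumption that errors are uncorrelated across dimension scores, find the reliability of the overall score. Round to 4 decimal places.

0.8885

Var(C) = 2.4²·8.8² + 1.1²·10.9² + 1.3²·2² + 2·[2.64·8.8·10.9·0.41 + 3.12·8.8·2·0.34 + 1.43·10.9·2·0.58] = 596.575 + 281.15 = 877.724.
Because errors are independent across components, Cov(Tᵢ,Tⱼ) = Cov(Xᵢ,Xⱼ); the off-diagonal part of the true-score variance is the same as above.
True-score variance = [2.4²·8.8²·0.84 + 1.1²·10.9²·0.82 + 1.3²·2²·0.91] + 281.15 = 498.721 + 281.15 = 779.87.
Reliability = 779.87 / 877.724 = 0.8885.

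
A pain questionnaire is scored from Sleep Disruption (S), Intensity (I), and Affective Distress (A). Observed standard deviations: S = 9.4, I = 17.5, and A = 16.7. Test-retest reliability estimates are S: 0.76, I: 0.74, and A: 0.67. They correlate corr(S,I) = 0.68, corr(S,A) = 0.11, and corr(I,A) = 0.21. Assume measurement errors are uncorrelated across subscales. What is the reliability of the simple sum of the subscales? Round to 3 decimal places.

0.817

Var(S+I+A) = 9.4² + 17.5² + 16.7² + 2·[9.4·17.5·0.68 + 9.4·16.7·0.11 + 17.5·16.7·0.21] = 673.5 + 381.001 = 1054.5.
Under uncorrelated errors the observed covariances equal the true-score covariances, so only the own-variance terms attenuate.
True-score variance = [9.4²·0.76 + 17.5²·0.74 + 16.7²·0.67] + 381.001 = 480.635 + 381.001 = 861.636.
Reliability = 861.636 / 1054.5 = 0.817.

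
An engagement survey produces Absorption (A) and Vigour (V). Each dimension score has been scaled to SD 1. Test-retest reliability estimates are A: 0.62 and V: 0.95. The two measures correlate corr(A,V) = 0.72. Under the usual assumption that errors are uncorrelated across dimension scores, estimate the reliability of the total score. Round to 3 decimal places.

Var(A+V) = 2 + 2·[0.72] = 2 + 1.44 = 3.44.
Because errors are independent across components, Cov(Tᵢ,Tⱼ) = Cov(Xᵢ,Xⱼ); the off-diagonal part of the true-score variance is the same as above.
True-score variance = [0.62 + 0.95] + 1.44 = 1.57 + 1.44 = 3.01.
Reliability = 3.01 / 3.44 = 0.875.

0.875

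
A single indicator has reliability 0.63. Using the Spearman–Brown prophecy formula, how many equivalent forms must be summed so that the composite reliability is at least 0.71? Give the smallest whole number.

2

k ≥ ρ*(1−ρ₁)/(ρ₁(1−ρ*)) = 0.71·0.37 / (0.63·0.29) = 1.438.
Smallest integer k = 2.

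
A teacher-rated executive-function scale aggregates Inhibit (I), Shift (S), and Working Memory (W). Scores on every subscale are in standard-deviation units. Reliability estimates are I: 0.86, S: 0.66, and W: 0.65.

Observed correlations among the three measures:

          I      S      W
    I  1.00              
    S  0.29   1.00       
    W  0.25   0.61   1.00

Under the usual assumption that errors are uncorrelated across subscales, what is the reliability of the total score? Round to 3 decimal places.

0.843

Var(I+S+W) = 3 + 2·[0.29 + 0.25 + 0.61] = 3 + 2.3 = 5.3.
With uncorrelated errors the cross-covariances are all true-score covariance, so they carry over unchanged; only the diagonal terms shrink to ρᵢσᵢ².
True-score variance = [0.86 + 0.66 + 0.65] + 2.3 = 2.17 + 2.3 = 4.47.
Reliability = 4.47 / 5.3 = 0.843.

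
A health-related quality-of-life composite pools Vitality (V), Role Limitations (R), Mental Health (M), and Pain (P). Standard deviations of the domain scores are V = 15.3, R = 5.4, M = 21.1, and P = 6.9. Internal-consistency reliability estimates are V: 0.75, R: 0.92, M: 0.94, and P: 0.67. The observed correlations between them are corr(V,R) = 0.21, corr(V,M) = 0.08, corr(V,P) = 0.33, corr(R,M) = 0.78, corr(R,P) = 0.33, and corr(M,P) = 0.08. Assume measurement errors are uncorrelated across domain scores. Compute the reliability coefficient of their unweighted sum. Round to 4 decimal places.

0.9092

Var(V+R+M+P) = 15.3² + 5.4² + 21.1² + 6.9² + 2·[15.3·5.4·0.21 + 15.3·21.1·0.08 + 15.3·6.9·0.33 + 5.4·21.1·0.78 + 5.4·6.9·0.33 + 21.1·6.9·0.08] = 756.07 + 381.662 = 1137.73.
Because errors are independent across components, Cov(Tᵢ,Tⱼ) = Cov(Xᵢ,Xⱼ); the off-diagonal part of the true-score variance is the same as above.
True-score variance = [15.3²·0.75 + 5.4²·0.92 + 21.1²·0.94 + 6.9²·0.67] + 381.662 = 652.791 + 381.662 = 1034.45.
Reliability = 1034.45 / 1137.73 = 0.9092.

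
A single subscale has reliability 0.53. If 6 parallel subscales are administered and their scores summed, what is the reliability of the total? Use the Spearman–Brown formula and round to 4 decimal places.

ρ_k = kρ / (1 + (k−1)ρ) = 6·0.53 / (1 + 5·0.53) = 3.180 / 3.650 = 0.8712.

0.8712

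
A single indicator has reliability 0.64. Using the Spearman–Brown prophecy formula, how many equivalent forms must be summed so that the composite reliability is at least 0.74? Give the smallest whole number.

2

k ≥ ρ*(1−ρ₁)/(ρ₁(1−ρ*)) = 0.74·0.36 / (0.64·0.26) = 1.601.
Smallest integer k = 2.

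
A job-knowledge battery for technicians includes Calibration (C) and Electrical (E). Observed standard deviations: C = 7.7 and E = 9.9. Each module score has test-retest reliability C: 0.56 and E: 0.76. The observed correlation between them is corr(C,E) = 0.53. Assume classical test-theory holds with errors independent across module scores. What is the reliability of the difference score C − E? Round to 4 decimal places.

0.3515

Var(C−E) = 7.7² + 9.9² − 2·7.7·9.9·0.53 = 157.3 − 80.8038 = 76.4962.
Under uncorrelated errors the observed covariances equal the true-score covariances, so only the own-variance terms attenuate.
True-score variance = [7.7²·0.56 + 9.9²·0.76] − 80.8038 = 107.69 − 80.8038 = 26.8862.
Reliability = 26.8862 / 76.4962 = 0.3515.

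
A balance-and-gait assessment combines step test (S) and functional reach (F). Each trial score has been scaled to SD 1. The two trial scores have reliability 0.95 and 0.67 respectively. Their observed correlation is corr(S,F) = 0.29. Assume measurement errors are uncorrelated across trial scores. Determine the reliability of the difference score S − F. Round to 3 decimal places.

0.732

Var(S−F) = 1 + 1 − 2·0.29 = 2 − 0.58 = 1.42.
With uncorrelated errors the cross-covariances are all true-score covariance, so they carry over unchanged; only the diagonal terms shrink to ρᵢσᵢ².
True-score variance = [0.95 + 0.67] − 0.58 = 1.62 − 0.58 = 1.04.
Reliability = 1.04 / 1.42 = 0.732.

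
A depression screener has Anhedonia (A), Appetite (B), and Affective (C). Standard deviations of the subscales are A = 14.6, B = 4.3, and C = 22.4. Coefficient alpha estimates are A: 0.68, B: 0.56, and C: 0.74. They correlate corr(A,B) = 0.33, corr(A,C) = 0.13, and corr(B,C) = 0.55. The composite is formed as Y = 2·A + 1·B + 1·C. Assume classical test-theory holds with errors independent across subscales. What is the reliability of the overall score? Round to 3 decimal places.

Var(Y) = 2²·14.6² + 4.3² + 22.4² + 2·[2·14.6·4.3·0.33 + 2·14.6·22.4·0.13 + 4.3·22.4·0.55] = 1372.89 + 358.882 = 1731.77.
Because errors are independent across components, Cov(Tᵢ,Tⱼ) = Cov(Xᵢ,Xⱼ); the off-diagonal part of the true-score variance is the same as above.
True-score variance = [2²·14.6²·0.68 + 4.3²·0.56 + 22.4²·0.74] + 358.882 = 961.452 + 358.882 = 1320.33.
Reliability = 1320.33 / 1731.77 = 0.762.

0.762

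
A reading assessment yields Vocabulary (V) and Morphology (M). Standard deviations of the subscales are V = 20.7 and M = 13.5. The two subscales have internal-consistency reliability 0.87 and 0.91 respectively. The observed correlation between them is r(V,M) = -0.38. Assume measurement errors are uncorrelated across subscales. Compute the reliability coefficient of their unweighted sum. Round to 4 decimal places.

Var(V+M) = 20.7² + 13.5² + 2·[20.7·13.5·(-0.38)] = 610.74 − 212.382 = 398.358.
With uncorrelated errors the cross-covariances are all true-score covariance, so they carry over unchanged; only the diagonal terms shrink to ρᵢσᵢ².
True-score variance = [20.7²·0.87 + 13.5²·0.91] − 212.382 = 538.634 − 212.382 = 326.252.
Reliability = 326.252 / 398.358 = 0.8190.

0.8190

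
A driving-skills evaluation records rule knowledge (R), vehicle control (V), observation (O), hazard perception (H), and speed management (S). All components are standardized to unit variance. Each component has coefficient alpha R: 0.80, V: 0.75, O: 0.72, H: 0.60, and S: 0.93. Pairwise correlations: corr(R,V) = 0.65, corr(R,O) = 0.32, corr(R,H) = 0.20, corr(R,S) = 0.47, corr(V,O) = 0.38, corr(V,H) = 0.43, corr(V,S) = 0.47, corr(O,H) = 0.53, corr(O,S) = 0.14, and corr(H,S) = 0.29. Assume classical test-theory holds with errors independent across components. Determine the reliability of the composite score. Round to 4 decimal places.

Var(R+V+O+H+S) = 5 + 2·[0.65 + 0.32 + 0.20 + 0.47 + 0.38 + 0.43 + 0.47 + 0.53 + 0.14 + 0.29] = 5 + 7.76 = 12.76.
Because errors are independent across components, Cov(Tᵢ,Tⱼ) = Cov(Xᵢ,Xⱼ); the off-diagonal part of the true-score variance is the same as above.
True-score variance = [0.80 + 0.75 + 0.72 + 0.60 + 0.93] + 7.76 = 3.8 + 7.76 = 11.56.
Reliability = 11.56 / 12.76 = 0.9060.

0.9060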